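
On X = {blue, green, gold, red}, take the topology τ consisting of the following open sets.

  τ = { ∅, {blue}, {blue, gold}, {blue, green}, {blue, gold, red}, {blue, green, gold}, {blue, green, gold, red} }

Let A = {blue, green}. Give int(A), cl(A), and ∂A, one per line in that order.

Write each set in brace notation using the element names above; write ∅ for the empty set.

interior: largest open inside A is {blue, green} (from ∅, {blue}, {blue, green})
cl via duality: int({gold, red}) = ∅, so X∖∅ = {blue, green, gold, red}
cl∖int = {gold, red}

int(A) = {blue, green}
cl(A)  = {blue, green, gold, red}
∂A     = {gold, red}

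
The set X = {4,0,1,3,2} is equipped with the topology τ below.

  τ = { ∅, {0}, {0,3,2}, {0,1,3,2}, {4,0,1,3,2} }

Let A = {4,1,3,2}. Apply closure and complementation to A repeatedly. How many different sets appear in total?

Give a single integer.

closure: X∖int(X∖A) = X∖{0} = {4,1,3,2}
Let k=closure and c=complement:
  1. A     = {4,1,3,2}
  2. cA    = {0}
  3. kcA   = {4,0,1,3,2}
  4. ckcA  = ∅
— saturated at 4

4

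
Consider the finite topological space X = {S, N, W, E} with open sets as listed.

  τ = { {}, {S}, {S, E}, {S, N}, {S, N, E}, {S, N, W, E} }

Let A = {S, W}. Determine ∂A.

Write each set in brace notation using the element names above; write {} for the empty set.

U open, U⊆A: {}, {S}. int(A) = ⋃ = {S}
X∖A={N, E}, int(X∖A)={}, hence cl(A)={S, N, W, E}
∂A: remove int from cl → {N, W, E}

{N, W, E}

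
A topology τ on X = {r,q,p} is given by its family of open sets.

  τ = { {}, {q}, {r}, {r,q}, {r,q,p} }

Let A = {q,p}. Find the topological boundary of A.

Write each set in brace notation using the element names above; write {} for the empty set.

open subsets of A: {}, {q}; so int(A) = {q}
closure: X∖int(X∖A) = X∖{r} = {q,p}
∂A = {q,p} minus {q} = {p}

{p}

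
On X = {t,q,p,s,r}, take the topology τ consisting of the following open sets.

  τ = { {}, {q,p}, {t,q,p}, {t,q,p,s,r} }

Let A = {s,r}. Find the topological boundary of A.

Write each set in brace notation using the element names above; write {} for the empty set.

{s,r}

opens ⊆ A: {}; union → int = {}
complement {t,q,p}; its interior {t,q,p}; cl(A) = X∖{t,q,p} = {s,r}
boundary = {s,r} ∖ {} = {s,r}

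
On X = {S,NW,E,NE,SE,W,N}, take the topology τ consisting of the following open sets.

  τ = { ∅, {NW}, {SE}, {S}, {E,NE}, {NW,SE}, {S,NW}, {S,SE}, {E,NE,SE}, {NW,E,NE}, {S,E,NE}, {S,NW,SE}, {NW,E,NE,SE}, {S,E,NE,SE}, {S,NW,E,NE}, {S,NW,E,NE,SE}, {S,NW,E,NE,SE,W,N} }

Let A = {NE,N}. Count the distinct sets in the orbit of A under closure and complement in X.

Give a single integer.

X∖A={S,NW,E,SE,W}, int(X∖A)={S,NW,SE}, hence cl(A)={E,NE,W,N}
Orbit (k=closure, c=complement):
  1. A     = {NE,N}
  2. kA    = {E,NE,W,N}
  3. cA    = {S,NW,E,SE,W}
  4. ckA   = {S,NW,SE}
  5. kcA   = {S,NW,E,NE,SE,W,N}
  6. kckA  = {S,NW,SE,W,N}
  7. ckcA  = ∅
  8. ckckA = {E,NE}
(closed under both — stop)

8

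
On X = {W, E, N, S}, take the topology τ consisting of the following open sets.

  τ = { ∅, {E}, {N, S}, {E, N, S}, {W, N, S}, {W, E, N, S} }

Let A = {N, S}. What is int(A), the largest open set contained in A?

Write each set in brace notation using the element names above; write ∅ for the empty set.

U open, U⊆A: ∅, {N, S}. int(A) = ⋃ = {N, S}

{N, S}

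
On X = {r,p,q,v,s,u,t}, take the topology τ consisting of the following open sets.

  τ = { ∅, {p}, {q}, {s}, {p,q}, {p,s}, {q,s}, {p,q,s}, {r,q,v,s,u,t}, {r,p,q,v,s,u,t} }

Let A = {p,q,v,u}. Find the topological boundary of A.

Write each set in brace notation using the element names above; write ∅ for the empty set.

{r,v,u,t}

opens ⊆ A: ∅, {q}, {p}, {p,q}; union → int = {p,q}
complement {r,s,t}; its interior {s}; cl(A) = X∖{s} = {r,p,q,v,u,t}
boundary = {r,p,q,v,u,t} ∖ {p,q} = {r,v,u,t}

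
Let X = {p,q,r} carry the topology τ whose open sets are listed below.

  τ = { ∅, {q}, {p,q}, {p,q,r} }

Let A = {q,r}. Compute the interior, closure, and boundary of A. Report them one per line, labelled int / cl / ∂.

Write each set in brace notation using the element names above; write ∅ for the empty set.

int(A) = {q}
cl(A)  = {p,q,r}
∂A     = {p,r}

open subsets of A: ∅, {q}; so int(A) = {q}
closure: X∖int(X∖A) = X∖∅ = {p,q,r}
∂A = {p,q,r} minus {q} = {p,r}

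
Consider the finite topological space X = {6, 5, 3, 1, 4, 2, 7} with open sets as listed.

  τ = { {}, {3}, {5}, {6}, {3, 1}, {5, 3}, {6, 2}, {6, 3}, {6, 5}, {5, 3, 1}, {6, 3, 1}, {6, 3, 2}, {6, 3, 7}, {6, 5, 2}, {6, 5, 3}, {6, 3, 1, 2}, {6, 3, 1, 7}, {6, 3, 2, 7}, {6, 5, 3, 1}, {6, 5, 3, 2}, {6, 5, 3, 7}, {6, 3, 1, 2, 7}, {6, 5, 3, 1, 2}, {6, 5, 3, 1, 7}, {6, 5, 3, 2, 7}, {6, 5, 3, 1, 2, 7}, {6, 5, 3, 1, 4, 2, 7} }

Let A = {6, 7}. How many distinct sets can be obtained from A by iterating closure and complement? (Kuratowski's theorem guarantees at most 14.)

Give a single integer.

complement {5, 3, 1, 4, 2}; its interior {5, 3, 1}; cl(A) = X∖{5, 3, 1} = {6, 4, 2, 7}
With k = closure, c = complement:
  1. A     = {6, 7}
  2. kA    = {6, 4, 2, 7}
  3. cA    = {5, 3, 1, 4, 2}
  4. ckA   = {5, 3, 1}
  5. kcA   = {5, 3, 1, 4, 2, 7}
  6. kckA  = {5, 3, 1, 4, 7}
  7. ckcA  = {6}
  8. ckckA = {6, 2}
k, c of each give nothing new

8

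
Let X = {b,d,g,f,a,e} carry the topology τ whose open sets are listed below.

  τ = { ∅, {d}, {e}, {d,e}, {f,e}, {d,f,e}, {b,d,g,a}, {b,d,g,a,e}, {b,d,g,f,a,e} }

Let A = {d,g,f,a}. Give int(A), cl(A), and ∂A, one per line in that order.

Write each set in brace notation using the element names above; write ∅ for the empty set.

U open, U⊆A: ∅, {d}. int(A) = ⋃ = {d}
X∖A={b,e}, int(X∖A)={e}, hence cl(A)={b,d,g,f,a}
∂A: remove int from cl → {b,g,f,a}

int(A) = {d}
cl(A)  = {b,d,g,f,a}
∂A     = {b,g,f,a}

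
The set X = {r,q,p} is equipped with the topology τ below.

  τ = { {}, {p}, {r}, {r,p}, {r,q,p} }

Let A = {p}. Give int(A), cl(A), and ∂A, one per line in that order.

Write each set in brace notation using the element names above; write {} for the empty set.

int(A) = {p}
cl(A)  = {q,p}
∂A     = {q}

opens ⊆ A: {}, {p}; union → int = {p}
complement {r,q}; its interior {r}; cl(A) = X∖{r} = {q,p}
boundary = {q,p} ∖ {p} = {q}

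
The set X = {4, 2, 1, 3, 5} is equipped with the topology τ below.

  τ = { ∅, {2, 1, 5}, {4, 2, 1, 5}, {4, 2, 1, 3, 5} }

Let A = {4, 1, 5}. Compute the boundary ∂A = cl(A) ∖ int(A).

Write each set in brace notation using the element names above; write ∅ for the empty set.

{4, 2, 1, 3, 5}

interior: largest open inside A is ∅ (from ∅)
cl via duality: int({2, 3}) = ∅, so X∖∅ = {4, 2, 1, 3, 5}
cl∖int = {4, 2, 1, 3, 5}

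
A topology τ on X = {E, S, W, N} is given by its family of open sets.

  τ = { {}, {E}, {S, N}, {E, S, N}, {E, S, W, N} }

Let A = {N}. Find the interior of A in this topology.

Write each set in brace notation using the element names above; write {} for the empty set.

open subsets of A: {}; so int(A) = {}

{}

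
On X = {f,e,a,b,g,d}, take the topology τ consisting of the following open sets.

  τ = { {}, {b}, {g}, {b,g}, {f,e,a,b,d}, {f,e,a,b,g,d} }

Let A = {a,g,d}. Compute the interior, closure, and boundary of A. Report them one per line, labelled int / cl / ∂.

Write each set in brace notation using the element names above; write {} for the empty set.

interior: largest open inside A is {g} (from {}, {g})
cl via duality: int({f,e,b}) = {b}, so X∖{b} = {f,e,a,g,d}
cl∖int = {f,e,a,d}

int(A) = {g}
cl(A)  = {f,e,a,g,d}
∂A     = {f,e,a,d}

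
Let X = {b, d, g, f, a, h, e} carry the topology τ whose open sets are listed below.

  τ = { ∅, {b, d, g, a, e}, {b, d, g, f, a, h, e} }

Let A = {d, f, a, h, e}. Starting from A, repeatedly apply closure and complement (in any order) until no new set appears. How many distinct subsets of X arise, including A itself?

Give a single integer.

4

X∖A={b, g}, int(X∖A)=∅, hence cl(A)={b, d, g, f, a, h, e}
Orbit (k=closure, c=complement):
  1. A     = {d, f, a, h, e}
  2. kA    = {b, d, g, f, a, h, e}
  3. cA    = {b, g}
  4. ckA   = ∅
(closed under both — stop)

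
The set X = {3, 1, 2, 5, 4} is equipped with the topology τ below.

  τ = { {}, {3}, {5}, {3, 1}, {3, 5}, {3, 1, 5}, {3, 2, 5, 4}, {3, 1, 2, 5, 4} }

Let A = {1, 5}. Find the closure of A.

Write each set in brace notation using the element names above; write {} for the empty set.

{1, 2, 5, 4}

closure: X∖int(X∖A) = X∖{3} = {1, 2, 5, 4}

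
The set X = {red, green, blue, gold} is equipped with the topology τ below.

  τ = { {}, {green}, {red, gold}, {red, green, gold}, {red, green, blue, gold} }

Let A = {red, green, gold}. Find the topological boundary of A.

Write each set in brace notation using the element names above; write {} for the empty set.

{blue}

interior: largest open inside A is {red, green, gold} (from {}, {green}, {red, gold}, {red, green, gold})
cl via duality: int({blue}) = {}, so X∖{} = {red, green, blue, gold}
cl∖int = {blue}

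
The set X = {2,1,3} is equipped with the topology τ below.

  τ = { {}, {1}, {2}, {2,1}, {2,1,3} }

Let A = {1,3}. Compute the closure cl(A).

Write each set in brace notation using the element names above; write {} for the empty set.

{1,3}

X∖A={2}, int(X∖A)={2}, hence cl(A)={1,3}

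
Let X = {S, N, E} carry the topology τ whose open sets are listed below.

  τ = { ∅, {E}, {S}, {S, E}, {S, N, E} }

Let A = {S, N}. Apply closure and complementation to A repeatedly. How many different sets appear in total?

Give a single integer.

X∖A={E}, int(X∖A)={E}, hence cl(A)={S, N}
Orbit (k=closure, c=complement):
  1. A     = {S, N}
  2. cA    = {E}
  3. kcA   = {N, E}
  4. ckcA  = {S}
(closed under both — stop)

4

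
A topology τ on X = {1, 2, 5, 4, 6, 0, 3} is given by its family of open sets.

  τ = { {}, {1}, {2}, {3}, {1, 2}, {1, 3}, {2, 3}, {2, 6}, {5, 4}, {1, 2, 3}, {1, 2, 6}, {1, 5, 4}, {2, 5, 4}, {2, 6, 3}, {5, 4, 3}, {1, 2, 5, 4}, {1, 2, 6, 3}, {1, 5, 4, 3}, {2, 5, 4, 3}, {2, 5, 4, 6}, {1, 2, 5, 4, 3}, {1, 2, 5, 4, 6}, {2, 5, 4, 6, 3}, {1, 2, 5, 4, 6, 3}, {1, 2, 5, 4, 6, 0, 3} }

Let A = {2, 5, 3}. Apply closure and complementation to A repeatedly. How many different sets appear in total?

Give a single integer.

12

complement {1, 4, 6, 0}; its interior {1}; cl(A) = X∖{1} = {2, 5, 4, 6, 0, 3}
With k = closure, c = complement:
  1. A     = {2, 5, 3}
  2. kA    = {2, 5, 4, 6, 0, 3}
  3. cA    = {1, 4, 6, 0}
  4. ckA   = {1}
  5. kcA   = {1, 5, 4, 6, 0}
  6. kckA  = {1, 0}
  7. ckcA  = {2, 3}
  8. ckckA = {2, 5, 4, 6, 3}
  9. kckcA = {2, 6, 0, 3}
  10. ckckcA = {1, 5, 4}
  11. kckckcA = {1, 5, 4, 0}
  12. ckckckcA = {2, 6, 3}
k, c of each give nothing new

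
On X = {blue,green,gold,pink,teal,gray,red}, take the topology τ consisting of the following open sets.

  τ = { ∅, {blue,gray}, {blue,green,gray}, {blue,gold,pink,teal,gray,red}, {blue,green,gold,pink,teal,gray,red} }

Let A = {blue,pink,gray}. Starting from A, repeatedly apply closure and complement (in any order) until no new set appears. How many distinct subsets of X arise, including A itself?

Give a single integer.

6

cl via duality: int({green,gold,teal,red}) = ∅, so X∖∅ = {blue,green,gold,pink,teal,gray,red}
Write k for closure, c for complement:
  1. A     = {blue,pink,gray}
  2. kA    = {blue,green,gold,pink,teal,gray,red}
  3. cA    = {green,gold,teal,red}
  4. ckA   = ∅
  5. kcA   = {green,gold,pink,teal,red}
  6. ckcA  = {blue,gray}
applying k or c yields no new set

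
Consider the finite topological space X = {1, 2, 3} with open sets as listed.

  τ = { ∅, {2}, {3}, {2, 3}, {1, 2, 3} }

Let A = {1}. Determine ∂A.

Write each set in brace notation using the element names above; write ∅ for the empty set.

U open, U⊆A: ∅. int(A) = ⋃ = ∅
X∖A={2, 3}, int(X∖A)={2, 3}, hence cl(A)={1}
∂A: remove int from cl → {1}

{1}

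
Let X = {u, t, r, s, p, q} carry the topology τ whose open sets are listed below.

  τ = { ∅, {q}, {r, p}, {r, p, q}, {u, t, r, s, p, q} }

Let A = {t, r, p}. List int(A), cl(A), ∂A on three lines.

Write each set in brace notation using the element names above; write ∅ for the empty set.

int(A) = {r, p}
cl(A)  = {u, t, r, s, p}
∂A     = {u, t, s}

interior: largest open inside A is {r, p} (from ∅, {r, p})
cl via duality: int({u, s, q}) = {q}, so X∖{q} = {u, t, r, s, p}
cl∖int = {u, t, s}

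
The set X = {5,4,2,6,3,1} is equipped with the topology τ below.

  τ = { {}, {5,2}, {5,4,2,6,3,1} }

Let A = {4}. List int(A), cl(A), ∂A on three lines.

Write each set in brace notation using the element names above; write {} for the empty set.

int(A) = {}
cl(A)  = {4,6,3,1}
∂A     = {4,6,3,1}

interior: largest open inside A is {} (from {})
cl via duality: int({5,2,6,3,1}) = {5,2}, so X∖{5,2} = {4,6,3,1}
cl∖int = {4,6,3,1}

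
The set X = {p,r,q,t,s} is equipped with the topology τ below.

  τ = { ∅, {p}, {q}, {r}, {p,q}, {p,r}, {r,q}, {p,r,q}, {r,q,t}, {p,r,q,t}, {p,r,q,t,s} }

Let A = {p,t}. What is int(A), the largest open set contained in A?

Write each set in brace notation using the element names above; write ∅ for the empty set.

U open, U⊆A: ∅, {p}. int(A) = ⋃ = {p}

{p}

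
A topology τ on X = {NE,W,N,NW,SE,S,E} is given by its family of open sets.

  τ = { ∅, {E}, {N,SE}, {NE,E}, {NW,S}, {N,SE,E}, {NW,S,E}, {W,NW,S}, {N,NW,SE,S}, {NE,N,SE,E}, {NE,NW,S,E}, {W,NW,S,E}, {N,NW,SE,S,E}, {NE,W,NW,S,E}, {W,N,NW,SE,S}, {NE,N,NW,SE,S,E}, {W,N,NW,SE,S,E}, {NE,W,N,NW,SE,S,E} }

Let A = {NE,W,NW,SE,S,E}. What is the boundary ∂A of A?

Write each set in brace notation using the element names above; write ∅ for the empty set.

opens ⊆ A: ∅, {E}, {NW,S}, {NE,E}, {W,NW,S}, {NW,S,E}, {W,NW,S,E}, {NE,NW,S,E}, {NE,W,NW,S,E}; union → int = {NE,W,NW,S,E}
complement {N}; its interior ∅; cl(A) = X∖∅ = {NE,W,N,NW,SE,S,E}
boundary = {NE,W,N,NW,SE,S,E} ∖ {NE,W,NW,S,E} = {N,SE}

{N,SE}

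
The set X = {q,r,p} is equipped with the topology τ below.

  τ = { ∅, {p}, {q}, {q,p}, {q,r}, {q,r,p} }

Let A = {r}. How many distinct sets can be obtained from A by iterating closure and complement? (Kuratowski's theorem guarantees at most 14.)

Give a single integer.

cl via duality: int({q,p}) = {q,p}, so X∖{q,p} = {r}
Write k for closure, c for complement:
  1. A     = {r}
  2. cA    = {q,p}
  3. kcA   = {q,r,p}
  4. ckcA  = ∅
applying k or c yields no new set

4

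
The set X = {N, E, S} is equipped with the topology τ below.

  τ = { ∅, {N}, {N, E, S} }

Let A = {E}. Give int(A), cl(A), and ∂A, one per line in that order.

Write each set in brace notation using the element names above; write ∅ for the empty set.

int(A) = ∅
cl(A)  = {E, S}
∂A     = {E, S}

open subsets of A: ∅; so int(A) = ∅
closure: X∖int(X∖A) = X∖{N} = {E, S}
∂A = {E, S} minus ∅ = {E, S}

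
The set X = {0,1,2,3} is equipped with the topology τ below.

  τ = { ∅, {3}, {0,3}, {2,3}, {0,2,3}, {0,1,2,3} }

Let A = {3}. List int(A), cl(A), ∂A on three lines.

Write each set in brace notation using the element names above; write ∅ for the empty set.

U open, U⊆A: ∅, {3}. int(A) = ⋃ = {3}
X∖A={0,1,2}, int(X∖A)=∅, hence cl(A)={0,1,2,3}
∂A: remove int from cl → {0,1,2}

int(A) = {3}
cl(A)  = {0,1,2,3}
∂A     = {0,1,2}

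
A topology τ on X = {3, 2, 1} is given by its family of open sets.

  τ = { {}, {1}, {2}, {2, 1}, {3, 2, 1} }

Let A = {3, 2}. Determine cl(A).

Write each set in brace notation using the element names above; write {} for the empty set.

complement {1}; its interior {1}; cl(A) = X∖{1} = {3, 2}

{3, 2}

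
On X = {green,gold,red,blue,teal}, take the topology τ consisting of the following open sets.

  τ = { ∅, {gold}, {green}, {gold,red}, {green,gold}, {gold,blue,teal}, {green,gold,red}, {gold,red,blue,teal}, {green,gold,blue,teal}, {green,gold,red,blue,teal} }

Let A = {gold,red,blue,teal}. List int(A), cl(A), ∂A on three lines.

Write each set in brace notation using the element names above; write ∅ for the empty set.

int(A) = {gold,red,blue,teal}
cl(A)  = {gold,red,blue,teal}
∂A     = ∅

interior: largest open inside A is {gold,red,blue,teal} (from ∅, {gold}, {gold,red}, {gold,blue,teal}, {gold,red,blue,teal})
cl via duality: int({green}) = {green}, so X∖{green} = {gold,red,blue,teal}
cl∖int = ∅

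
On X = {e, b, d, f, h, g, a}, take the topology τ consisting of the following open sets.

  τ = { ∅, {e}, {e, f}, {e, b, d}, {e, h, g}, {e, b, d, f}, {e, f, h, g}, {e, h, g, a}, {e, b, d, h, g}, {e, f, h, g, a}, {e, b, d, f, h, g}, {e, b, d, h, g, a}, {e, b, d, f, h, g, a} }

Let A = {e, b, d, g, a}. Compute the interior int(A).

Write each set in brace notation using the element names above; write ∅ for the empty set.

{e, b, d}

open subsets of A: ∅, {e}, {e, b, d}; so int(A) = {e, b, d}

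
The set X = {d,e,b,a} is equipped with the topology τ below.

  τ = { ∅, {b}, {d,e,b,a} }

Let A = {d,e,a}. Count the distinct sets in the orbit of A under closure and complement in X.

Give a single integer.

4

cl via duality: int({b}) = {b}, so X∖{b} = {d,e,a}
Write k for closure, c for complement:
  1. A     = {d,e,a}
  2. cA    = {b}
  3. kcA   = {d,e,b,a}
  4. ckcA  = ∅
applying k or c yields no new set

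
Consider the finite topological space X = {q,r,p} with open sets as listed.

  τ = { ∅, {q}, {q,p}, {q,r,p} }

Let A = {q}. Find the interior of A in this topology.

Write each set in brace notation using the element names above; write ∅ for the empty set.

interior: largest open inside A is {q} (from ∅, {q})

{q}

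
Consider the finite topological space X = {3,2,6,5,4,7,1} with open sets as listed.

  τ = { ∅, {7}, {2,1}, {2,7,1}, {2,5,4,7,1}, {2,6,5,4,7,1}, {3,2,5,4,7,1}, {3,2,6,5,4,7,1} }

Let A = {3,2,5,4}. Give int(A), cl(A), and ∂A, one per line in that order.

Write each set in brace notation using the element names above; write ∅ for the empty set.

interior: largest open inside A is ∅ (from ∅)
cl via duality: int({6,7,1}) = {7}, so X∖{7} = {3,2,6,5,4,1}
cl∖int = {3,2,6,5,4,1}

int(A) = ∅
cl(A)  = {3,2,6,5,4,1}
∂A     = {3,2,6,5,4,1}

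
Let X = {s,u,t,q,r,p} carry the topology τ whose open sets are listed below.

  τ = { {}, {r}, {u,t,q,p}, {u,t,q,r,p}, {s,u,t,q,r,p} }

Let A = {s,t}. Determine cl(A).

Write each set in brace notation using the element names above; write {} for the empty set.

complement {u,q,r,p}; its interior {r}; cl(A) = X∖{r} = {s,u,t,q,p}

{s,u,t,q,p}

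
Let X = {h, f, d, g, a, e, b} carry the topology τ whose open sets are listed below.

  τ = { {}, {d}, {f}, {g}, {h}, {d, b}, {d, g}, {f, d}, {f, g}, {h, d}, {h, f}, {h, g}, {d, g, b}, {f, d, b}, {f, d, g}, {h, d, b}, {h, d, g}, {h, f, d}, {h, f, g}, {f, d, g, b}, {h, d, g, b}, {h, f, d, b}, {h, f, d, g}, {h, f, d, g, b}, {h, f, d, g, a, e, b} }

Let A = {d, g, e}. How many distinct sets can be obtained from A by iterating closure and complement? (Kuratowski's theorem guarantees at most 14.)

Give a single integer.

8

X∖A={h, f, a, b}, int(X∖A)={h, f}, hence cl(A)={d, g, a, e, b}
Orbit (k=closure, c=complement):
  1. A     = {d, g, e}
  2. kA    = {d, g, a, e, b}
  3. cA    = {h, f, a, b}
  4. ckA   = {h, f}
  5. kcA   = {h, f, a, e, b}
  6. kckA  = {h, f, a, e}
  7. ckcA  = {d, g}
  8. ckckA = {d, g, b}
(closed under both — stop)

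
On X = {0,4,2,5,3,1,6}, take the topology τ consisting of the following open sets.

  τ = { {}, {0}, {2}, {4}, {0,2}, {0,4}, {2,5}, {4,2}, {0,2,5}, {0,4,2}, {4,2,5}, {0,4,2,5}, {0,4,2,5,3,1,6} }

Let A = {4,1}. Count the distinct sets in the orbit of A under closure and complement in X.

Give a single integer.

6

cl via duality: int({0,2,5,3,6}) = {0,2,5}, so X∖{0,2,5} = {4,3,1,6}
Write k for closure, c for complement:
  1. A     = {4,1}
  2. kA    = {4,3,1,6}
  3. cA    = {0,2,5,3,6}
  4. ckA   = {0,2,5}
  5. kcA   = {0,2,5,3,1,6}
  6. ckcA  = {4}
applying k or c yields no new set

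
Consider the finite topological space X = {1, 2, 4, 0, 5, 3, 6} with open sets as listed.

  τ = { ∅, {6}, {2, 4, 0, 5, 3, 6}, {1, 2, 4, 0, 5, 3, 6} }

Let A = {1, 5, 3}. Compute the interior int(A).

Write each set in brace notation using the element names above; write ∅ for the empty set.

∅

open subsets of A: ∅; so int(A) = ∅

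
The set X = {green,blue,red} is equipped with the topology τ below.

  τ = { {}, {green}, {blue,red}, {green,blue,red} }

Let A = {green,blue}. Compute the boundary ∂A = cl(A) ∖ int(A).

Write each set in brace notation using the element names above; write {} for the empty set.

{blue,red}

open subsets of A: {}, {green}; so int(A) = {green}
closure: X∖int(X∖A) = X∖{} = {green,blue,red}
∂A = {green,blue,red} minus {green} = {blue,red}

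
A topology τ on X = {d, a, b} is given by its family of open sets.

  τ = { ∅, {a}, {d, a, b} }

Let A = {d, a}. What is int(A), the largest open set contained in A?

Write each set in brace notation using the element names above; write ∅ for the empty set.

open subsets of A: ∅, {a}; so int(A) = {a}

{a}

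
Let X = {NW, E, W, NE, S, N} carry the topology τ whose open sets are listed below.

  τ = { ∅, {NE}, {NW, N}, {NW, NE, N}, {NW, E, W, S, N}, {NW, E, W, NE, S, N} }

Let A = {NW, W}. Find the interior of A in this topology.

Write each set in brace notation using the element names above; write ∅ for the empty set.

∅

open subsets of A: ∅; so int(A) = ∅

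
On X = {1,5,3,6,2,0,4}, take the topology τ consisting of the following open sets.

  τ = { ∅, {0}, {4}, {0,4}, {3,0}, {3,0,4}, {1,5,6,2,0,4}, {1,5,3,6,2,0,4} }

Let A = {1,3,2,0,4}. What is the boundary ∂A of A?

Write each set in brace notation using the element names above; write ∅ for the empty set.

interior: largest open inside A is {3,0,4} (from ∅, {4}, {0}, {3,0}, {0,4}, {3,0,4})
cl via duality: int({5,6}) = ∅, so X∖∅ = {1,5,3,6,2,0,4}
cl∖int = {1,5,6,2}

{1,5,6,2}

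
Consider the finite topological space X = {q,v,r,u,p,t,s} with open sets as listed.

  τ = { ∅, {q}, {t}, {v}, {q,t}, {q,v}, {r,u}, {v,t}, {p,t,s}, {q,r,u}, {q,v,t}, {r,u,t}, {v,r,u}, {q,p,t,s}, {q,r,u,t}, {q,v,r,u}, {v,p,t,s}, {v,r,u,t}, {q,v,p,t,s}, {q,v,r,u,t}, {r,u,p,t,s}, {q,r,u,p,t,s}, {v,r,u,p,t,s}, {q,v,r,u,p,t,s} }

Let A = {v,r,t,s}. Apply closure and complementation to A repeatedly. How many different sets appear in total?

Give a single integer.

8

closure: X∖int(X∖A) = X∖{q} = {v,r,u,p,t,s}
Let k=closure and c=complement:
  1. A     = {v,r,t,s}
  2. kA    = {v,r,u,p,t,s}
  3. cA    = {q,u,p}
  4. ckA   = {q}
  5. kcA   = {q,r,u,p,s}
  6. ckcA  = {v,t}
  7. kckcA = {v,p,t,s}
  8. ckckcA = {q,r,u}
— saturated at 8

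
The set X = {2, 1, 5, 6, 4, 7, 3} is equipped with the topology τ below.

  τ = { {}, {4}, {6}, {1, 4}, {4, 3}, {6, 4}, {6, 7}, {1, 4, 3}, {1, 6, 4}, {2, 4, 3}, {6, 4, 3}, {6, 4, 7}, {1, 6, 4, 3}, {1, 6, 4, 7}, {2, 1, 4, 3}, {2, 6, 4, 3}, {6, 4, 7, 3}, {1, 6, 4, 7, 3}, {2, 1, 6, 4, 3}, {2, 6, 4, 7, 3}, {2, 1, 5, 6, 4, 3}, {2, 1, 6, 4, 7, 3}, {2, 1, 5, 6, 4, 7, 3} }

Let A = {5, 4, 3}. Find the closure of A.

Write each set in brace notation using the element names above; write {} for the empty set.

{2, 1, 5, 4, 3}

closure: X∖int(X∖A) = X∖{6, 7} = {2, 1, 5, 4, 3}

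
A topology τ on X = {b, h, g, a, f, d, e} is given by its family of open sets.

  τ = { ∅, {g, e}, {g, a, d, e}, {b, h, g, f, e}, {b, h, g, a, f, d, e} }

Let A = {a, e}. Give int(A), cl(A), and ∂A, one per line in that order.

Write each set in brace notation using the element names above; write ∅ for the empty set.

opens ⊆ A: ∅; union → int = ∅
complement {b, h, g, f, d}; its interior ∅; cl(A) = X∖∅ = {b, h, g, a, f, d, e}
boundary = {b, h, g, a, f, d, e} ∖ ∅ = {b, h, g, a, f, d, e}

int(A) = ∅
cl(A)  = {b, h, g, a, f, d, e}
∂A     = {b, h, g, a, f, d, e}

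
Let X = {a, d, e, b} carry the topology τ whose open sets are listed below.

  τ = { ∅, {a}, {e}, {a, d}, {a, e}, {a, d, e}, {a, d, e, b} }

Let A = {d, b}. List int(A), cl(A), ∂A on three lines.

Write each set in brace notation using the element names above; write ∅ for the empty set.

interior: largest open inside A is ∅ (from ∅)
cl via duality: int({a, e}) = {a, e}, so X∖{a, e} = {d, b}
cl∖int = {d, b}

int(A) = ∅
cl(A)  = {d, b}
∂A     = {d, b}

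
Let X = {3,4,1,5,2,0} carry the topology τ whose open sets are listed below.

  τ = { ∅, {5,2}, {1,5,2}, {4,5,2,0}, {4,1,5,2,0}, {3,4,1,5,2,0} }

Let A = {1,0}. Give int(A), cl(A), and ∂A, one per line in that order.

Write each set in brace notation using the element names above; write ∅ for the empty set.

int(A) = ∅
cl(A)  = {3,4,1,0}
∂A     = {3,4,1,0}

open subsets of A: ∅; so int(A) = ∅
closure: X∖int(X∖A) = X∖{5,2} = {3,4,1,0}
∂A = {3,4,1,0} minus ∅ = {3,4,1,0}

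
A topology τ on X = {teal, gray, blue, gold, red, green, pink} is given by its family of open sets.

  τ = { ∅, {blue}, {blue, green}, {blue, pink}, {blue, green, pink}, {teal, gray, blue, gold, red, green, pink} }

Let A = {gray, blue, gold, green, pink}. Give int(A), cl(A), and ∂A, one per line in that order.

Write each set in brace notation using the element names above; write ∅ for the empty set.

int(A) = {blue, green, pink}
cl(A)  = {teal, gray, blue, gold, red, green, pink}
∂A     = {teal, gray, gold, red}

U open, U⊆A: ∅, {blue}, {blue, pink}, {blue, green}, {blue, green, pink}. int(A) = ⋃ = {blue, green, pink}
X∖A={teal, red}, int(X∖A)=∅, hence cl(A)={teal, gray, blue, gold, red, green, pink}
∂A: remove int from cl → {teal, gray, gold, red}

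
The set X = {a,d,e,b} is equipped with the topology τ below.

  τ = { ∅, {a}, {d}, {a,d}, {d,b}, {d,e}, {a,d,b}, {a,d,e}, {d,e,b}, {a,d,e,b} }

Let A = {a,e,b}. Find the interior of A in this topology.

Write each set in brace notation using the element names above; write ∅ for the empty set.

{a}

U open, U⊆A: ∅, {a}. int(A) = ⋃ = {a}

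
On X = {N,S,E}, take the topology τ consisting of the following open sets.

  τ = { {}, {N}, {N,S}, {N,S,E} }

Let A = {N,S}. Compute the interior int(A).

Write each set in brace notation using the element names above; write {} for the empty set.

{N,S}

U open, U⊆A: {}, {N}, {N,S}. int(A) = ⋃ = {N,S}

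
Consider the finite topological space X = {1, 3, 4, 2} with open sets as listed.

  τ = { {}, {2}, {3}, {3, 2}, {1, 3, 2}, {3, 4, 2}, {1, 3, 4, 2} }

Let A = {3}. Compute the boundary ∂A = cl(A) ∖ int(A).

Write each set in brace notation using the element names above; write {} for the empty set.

interior: largest open inside A is {3} (from {}, {3})
cl via duality: int({1, 4, 2}) = {2}, so X∖{2} = {1, 3, 4}
cl∖int = {1, 4}

{1, 4}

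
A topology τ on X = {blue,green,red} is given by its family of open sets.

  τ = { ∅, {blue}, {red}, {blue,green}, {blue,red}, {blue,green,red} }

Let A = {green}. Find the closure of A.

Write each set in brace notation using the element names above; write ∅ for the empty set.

{green}

complement {blue,red}; its interior {blue,red}; cl(A) = X∖{blue,red} = {green}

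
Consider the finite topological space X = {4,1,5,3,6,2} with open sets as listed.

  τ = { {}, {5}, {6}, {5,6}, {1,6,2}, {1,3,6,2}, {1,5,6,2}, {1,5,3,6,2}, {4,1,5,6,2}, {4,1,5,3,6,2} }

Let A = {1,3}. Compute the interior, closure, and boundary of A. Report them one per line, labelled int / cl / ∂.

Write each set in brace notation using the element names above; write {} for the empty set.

int(A) = {}
cl(A)  = {4,1,3,2}
∂A     = {4,1,3,2}

open subsets of A: {}; so int(A) = {}
closure: X∖int(X∖A) = X∖{5,6} = {4,1,3,2}
∂A = {4,1,3,2} minus {} = {4,1,3,2}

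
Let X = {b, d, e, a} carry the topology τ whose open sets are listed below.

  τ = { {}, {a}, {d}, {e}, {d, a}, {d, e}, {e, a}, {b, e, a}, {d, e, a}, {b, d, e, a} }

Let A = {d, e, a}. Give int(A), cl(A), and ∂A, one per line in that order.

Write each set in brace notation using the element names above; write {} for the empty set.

int(A) = {d, e, a}
cl(A)  = {b, d, e, a}
∂A     = {b}

U open, U⊆A: {}, {e}, {d}, {a}, {e, a}, {d, e}, {d, a}, {d, e, a}. int(A) = ⋃ = {d, e, a}
X∖A={b}, int(X∖A)={}, hence cl(A)={b, d, e, a}
∂A: remove int from cl → {b}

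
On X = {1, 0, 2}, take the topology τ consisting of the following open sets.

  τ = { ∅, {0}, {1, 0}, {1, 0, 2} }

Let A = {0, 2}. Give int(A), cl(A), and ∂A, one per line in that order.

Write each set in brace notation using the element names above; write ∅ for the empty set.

interior: largest open inside A is {0} (from ∅, {0})
cl via duality: int({1}) = ∅, so X∖∅ = {1, 0, 2}
cl∖int = {1, 2}

int(A) = {0}
cl(A)  = {1, 0, 2}
∂A     = {1, 2}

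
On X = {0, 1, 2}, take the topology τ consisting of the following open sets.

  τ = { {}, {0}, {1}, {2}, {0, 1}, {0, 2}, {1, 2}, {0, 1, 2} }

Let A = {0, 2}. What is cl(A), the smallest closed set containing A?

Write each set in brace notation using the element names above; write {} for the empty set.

{0, 2}

complement {1}; its interior {1}; cl(A) = X∖{1} = {0, 2}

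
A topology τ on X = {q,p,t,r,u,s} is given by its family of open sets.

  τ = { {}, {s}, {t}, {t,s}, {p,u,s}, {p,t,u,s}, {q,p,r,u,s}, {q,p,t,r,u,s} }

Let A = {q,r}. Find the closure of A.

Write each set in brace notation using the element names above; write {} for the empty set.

cl via duality: int({p,t,u,s}) = {p,t,u,s}, so X∖{p,t,u,s} = {q,r}

{q,r}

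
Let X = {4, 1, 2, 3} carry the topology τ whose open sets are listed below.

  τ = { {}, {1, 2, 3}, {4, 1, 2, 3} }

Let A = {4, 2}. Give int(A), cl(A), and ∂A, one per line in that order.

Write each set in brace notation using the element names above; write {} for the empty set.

open subsets of A: {}; so int(A) = {}
closure: X∖int(X∖A) = X∖{} = {4, 1, 2, 3}
∂A = {4, 1, 2, 3} minus {} = {4, 1, 2, 3}

int(A) = {}
cl(A)  = {4, 1, 2, 3}
∂A     = {4, 1, 2, 3}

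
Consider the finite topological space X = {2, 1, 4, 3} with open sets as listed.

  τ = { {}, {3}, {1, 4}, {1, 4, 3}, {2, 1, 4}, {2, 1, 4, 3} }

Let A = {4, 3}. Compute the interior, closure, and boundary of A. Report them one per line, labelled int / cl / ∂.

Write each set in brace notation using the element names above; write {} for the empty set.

opens ⊆ A: {}, {3}; union → int = {3}
complement {2, 1}; its interior {}; cl(A) = X∖{} = {2, 1, 4, 3}
boundary = {2, 1, 4, 3} ∖ {3} = {2, 1, 4}

int(A) = {3}
cl(A)  = {2, 1, 4, 3}
∂A     = {2, 1, 4}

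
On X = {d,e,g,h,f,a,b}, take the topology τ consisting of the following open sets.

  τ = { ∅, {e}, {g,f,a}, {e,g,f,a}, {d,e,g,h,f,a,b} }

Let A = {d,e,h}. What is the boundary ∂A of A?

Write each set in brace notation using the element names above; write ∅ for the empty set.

{d,h,b}

U open, U⊆A: ∅, {e}. int(A) = ⋃ = {e}
X∖A={g,f,a,b}, int(X∖A)={g,f,a}, hence cl(A)={d,e,h,b}
∂A: remove int from cl → {d,h,b}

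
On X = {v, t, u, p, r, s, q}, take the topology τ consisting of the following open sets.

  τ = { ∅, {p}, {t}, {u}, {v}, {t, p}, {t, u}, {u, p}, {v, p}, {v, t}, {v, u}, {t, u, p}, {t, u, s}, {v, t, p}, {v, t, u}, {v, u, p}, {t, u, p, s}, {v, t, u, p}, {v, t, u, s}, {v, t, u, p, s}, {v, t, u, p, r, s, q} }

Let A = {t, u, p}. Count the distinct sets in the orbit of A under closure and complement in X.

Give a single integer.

complement {v, r, s, q}; its interior {v}; cl(A) = X∖{v} = {t, u, p, r, s, q}
With k = closure, c = complement:
  1. A     = {t, u, p}
  2. kA    = {t, u, p, r, s, q}
  3. cA    = {v, r, s, q}
  4. ckA   = {v}
  5. kckA  = {v, r, q}
  6. ckckA = {t, u, p, s}
k, c of each give nothing new

6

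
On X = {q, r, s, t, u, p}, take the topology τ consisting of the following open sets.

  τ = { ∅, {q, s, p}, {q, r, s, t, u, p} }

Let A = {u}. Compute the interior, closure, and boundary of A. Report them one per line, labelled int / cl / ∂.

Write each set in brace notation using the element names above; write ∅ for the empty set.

int(A) = ∅
cl(A)  = {r, t, u}
∂A     = {r, t, u}

open subsets of A: ∅; so int(A) = ∅
closure: X∖int(X∖A) = X∖{q, s, p} = {r, t, u}
∂A = {r, t, u} minus ∅ = {r, t, u}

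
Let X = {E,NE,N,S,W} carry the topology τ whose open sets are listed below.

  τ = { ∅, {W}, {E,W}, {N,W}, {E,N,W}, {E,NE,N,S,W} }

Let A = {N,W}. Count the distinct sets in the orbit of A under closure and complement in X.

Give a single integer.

4

closure: X∖int(X∖A) = X∖∅ = {E,NE,N,S,W}
Let k=closure and c=complement:
  1. A     = {N,W}
  2. kA    = {E,NE,N,S,W}
  3. cA    = {E,NE,S}
  4. ckA   = ∅
— saturated at 4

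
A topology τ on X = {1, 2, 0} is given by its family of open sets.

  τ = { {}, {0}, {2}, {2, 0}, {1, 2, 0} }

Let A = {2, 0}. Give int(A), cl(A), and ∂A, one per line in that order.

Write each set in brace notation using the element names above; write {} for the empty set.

int(A) = {2, 0}
cl(A)  = {1, 2, 0}
∂A     = {1}

opens ⊆ A: {}, {2}, {0}, {2, 0}; union → int = {2, 0}
complement {1}; its interior {}; cl(A) = X∖{} = {1, 2, 0}
boundary = {1, 2, 0} ∖ {2, 0} = {1}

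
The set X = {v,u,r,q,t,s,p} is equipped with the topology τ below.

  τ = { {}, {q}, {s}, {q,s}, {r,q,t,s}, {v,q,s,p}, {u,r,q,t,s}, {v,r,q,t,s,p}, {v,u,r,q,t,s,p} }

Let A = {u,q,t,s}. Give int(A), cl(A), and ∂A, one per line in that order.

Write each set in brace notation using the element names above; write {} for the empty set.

int(A) = {q,s}
cl(A)  = {v,u,r,q,t,s,p}
∂A     = {v,u,r,t,p}

opens ⊆ A: {}, {q}, {s}, {q,s}; union → int = {q,s}
complement {v,r,p}; its interior {}; cl(A) = X∖{} = {v,u,r,q,t,s,p}
boundary = {v,u,r,q,t,s,p} ∖ {q,s} = {v,u,r,t,p}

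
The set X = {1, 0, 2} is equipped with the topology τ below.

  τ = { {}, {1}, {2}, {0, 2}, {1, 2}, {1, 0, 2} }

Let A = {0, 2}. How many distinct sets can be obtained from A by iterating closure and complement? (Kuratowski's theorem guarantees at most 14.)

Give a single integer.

complement {1}; its interior {1}; cl(A) = X∖{1} = {0, 2}
With k = closure, c = complement:
  1. A     = {0, 2}
  2. cA    = {1}
k, c of each give nothing new

2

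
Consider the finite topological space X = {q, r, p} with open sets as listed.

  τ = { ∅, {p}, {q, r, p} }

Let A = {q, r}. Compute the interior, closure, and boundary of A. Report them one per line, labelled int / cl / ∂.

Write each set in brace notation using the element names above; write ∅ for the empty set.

int(A) = ∅
cl(A)  = {q, r}
∂A     = {q, r}

open subsets of A: ∅; so int(A) = ∅
closure: X∖int(X∖A) = X∖{p} = {q, r}
∂A = {q, r} minus ∅ = {q, r}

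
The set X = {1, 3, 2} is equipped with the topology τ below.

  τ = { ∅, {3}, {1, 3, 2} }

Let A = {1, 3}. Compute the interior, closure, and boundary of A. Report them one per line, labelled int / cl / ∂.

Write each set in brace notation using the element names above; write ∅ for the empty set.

int(A) = {3}
cl(A)  = {1, 3, 2}
∂A     = {1, 2}

U open, U⊆A: ∅, {3}. int(A) = ⋃ = {3}
X∖A={2}, int(X∖A)=∅, hence cl(A)={1, 3, 2}
∂A: remove int from cl → {1, 2}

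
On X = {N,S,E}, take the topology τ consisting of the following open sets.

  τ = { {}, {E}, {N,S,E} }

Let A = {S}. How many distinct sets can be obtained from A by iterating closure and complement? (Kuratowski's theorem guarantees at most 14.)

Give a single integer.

6

complement {N,E}; its interior {E}; cl(A) = X∖{E} = {N,S}
With k = closure, c = complement:
  1. A     = {S}
  2. kA    = {N,S}
  3. cA    = {N,E}
  4. ckA   = {E}
  5. kcA   = {N,S,E}
  6. ckcA  = {}
k, c of each give nothing new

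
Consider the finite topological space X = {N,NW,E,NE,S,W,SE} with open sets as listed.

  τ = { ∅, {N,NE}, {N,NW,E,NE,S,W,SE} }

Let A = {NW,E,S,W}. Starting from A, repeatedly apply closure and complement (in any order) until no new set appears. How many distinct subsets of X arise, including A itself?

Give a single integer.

6

cl via duality: int({N,NE,SE}) = {N,NE}, so X∖{N,NE} = {NW,E,S,W,SE}
Write k for closure, c for complement:
  1. A     = {NW,E,S,W}
  2. kA    = {NW,E,S,W,SE}
  3. cA    = {N,NE,SE}
  4. ckA   = {N,NE}
  5. kcA   = {N,NW,E,NE,S,W,SE}
  6. ckcA  = ∅
applying k or c yields no new set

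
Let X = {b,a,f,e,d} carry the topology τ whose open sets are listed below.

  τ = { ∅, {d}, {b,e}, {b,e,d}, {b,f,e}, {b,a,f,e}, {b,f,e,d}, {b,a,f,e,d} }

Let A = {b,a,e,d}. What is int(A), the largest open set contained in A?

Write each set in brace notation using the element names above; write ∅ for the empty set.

{b,e,d}

U open, U⊆A: ∅, {d}, {b,e}, {b,e,d}. int(A) = ⋃ = {b,e,d}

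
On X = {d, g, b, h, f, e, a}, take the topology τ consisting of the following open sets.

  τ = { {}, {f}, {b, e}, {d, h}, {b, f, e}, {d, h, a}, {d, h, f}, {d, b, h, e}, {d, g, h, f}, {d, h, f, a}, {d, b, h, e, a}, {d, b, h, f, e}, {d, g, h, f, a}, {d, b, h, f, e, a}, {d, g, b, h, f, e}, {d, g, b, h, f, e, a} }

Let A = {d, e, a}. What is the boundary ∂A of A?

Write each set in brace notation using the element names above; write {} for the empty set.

open subsets of A: {}; so int(A) = {}
closure: X∖int(X∖A) = X∖{f} = {d, g, b, h, e, a}
∂A = {d, g, b, h, e, a} minus {} = {d, g, b, h, e, a}

{d, g, b, h, e, a}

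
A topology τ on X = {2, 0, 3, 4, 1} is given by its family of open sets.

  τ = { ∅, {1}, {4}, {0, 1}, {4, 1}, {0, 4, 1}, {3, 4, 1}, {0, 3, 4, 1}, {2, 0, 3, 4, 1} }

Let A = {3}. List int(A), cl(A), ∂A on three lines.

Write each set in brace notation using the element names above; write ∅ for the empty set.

U open, U⊆A: ∅. int(A) = ⋃ = ∅
X∖A={2, 0, 4, 1}, int(X∖A)={0, 4, 1}, hence cl(A)={2, 3}
∂A: remove int from cl → {2, 3}

int(A) = ∅
cl(A)  = {2, 3}
∂A     = {2, 3}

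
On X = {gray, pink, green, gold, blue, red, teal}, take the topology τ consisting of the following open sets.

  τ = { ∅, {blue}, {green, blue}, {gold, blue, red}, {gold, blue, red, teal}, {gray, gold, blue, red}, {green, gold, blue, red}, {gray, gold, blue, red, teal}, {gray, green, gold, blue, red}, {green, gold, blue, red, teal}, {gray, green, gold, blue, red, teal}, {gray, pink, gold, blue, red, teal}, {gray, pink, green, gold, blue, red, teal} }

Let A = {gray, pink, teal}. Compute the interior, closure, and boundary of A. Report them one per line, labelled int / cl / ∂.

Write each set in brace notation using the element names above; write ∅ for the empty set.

int(A) = ∅
cl(A)  = {gray, pink, teal}
∂A     = {gray, pink, teal}

opens ⊆ A: ∅; union → int = ∅
complement {green, gold, blue, red}; its interior {green, gold, blue, red}; cl(A) = X∖{green, gold, blue, red} = {gray, pink, teal}
boundary = {gray, pink, teal} ∖ ∅ = {gray, pink, teal}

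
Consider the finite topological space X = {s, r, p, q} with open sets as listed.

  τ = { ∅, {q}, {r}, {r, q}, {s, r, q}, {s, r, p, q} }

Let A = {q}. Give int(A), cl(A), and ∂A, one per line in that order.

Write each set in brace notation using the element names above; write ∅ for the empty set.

open subsets of A: ∅, {q}; so int(A) = {q}
closure: X∖int(X∖A) = X∖{r} = {s, p, q}
∂A = {s, p, q} minus {q} = {s, p}

int(A) = {q}
cl(A)  = {s, p, q}
∂A     = {s, p}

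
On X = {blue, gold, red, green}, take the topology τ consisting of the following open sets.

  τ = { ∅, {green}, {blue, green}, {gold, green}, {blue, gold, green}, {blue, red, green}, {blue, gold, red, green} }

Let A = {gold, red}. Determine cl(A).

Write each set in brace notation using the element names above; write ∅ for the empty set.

{gold, red}

complement {blue, green}; its interior {blue, green}; cl(A) = X∖{blue, green} = {gold, red}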